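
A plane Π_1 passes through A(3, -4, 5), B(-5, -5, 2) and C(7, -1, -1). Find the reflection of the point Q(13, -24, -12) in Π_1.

(1, 24, 4)

AB = (-8, -1, -3), AC = (4, 3, -6); a normal to Π_1 is AB × AC = (15, -60, -20).
Using A: Π_1 has equation 15x - 60y - 20z = 185.
λ = (n·Q − d)/|n|² = (1875 − 185)/4225 = 2/5.
Reflection = Q − 2λn = (13, -24, -12) − (4/5)·(15, -60, -20) = (1, 24, 4).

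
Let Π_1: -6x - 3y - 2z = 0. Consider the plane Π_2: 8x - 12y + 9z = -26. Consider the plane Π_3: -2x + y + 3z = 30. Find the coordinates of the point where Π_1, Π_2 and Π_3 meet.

(-4, 4, 6)

Solving the 3×3 linear system -6x - 3y - 2z = 0, 8x - 12y + 9z = -26, -2x + y + 3z = 30 (e.g. by elimination or Cramer's rule, determinant = 428) gives (-4, 4, 6).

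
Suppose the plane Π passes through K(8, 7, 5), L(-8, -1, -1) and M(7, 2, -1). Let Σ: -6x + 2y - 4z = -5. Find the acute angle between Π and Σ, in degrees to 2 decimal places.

48.71

KL = (-16, -8, -6), KM = (-1, -5, -6); a normal to Π is KL × KM = (18, -90, 72).
Using K: Π has equation 18x - 90y + 72z = -126.
cos θ = |n₁·n₂| / (|n₁||n₂|) = |-576| / (√13608 · √56).
θ = arccos(0.65983) ≈ 48.71°.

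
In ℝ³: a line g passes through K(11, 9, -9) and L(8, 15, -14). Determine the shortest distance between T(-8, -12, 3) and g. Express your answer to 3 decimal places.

26.613

A direction vector for g is L − K = (-3, 6, -5).
Taking (11, 9, -9) on g with direction v = (-3, 6, -5): w = T − (11, 9, -9) = (-19, -21, 12), and w × v = (33, -131, -177).
Distance = |w × v| / |v| = √49579 / √70 ≈ 26.613.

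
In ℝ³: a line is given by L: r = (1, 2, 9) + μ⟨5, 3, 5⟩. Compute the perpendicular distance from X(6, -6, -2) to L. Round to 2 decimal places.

12.67

Taking (1, 2, 9) on L with direction v = (5, 3, 5): w = X − (1, 2, 9) = (5, -8, -11), and w × v = (-7, -80, 55).
Distance = |w × v| / |v| = √9474 / √59 ≈ 12.67.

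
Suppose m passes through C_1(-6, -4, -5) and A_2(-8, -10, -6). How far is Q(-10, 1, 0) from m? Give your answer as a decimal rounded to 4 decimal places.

A direction vector for m is A_2 − C_1 = (-2, -6, -1).
Taking (-6, -4, -5) on m with direction v = (-2, -6, -1): w = Q − (-6, -4, -5) = (-4, 5, 5), and w × v = (25, -14, 34).
Distance = |w × v| / |v| = √1977 / √41 ≈ 6.9440.

6.9440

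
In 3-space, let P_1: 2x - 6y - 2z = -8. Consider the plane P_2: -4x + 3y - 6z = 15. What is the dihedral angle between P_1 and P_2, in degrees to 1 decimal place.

cos θ = |n₁·n₂| / (|n₁||n₂|) = |-14| / (√44 · √61).
θ = arccos(0.27023) ≈ 74.3°.

74.3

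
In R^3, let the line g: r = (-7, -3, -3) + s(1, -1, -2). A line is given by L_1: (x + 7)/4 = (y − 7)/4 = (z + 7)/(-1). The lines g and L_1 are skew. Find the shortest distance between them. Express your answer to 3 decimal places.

7.323

L_1 has direction (4, 4, -1) through (-7, 7, -7).
Common perpendicular direction n = (1, -1, -2) × (4, 4, -1) = (9, -7, 8).
With w = (-7, 7, -7) − (-7, -3, -3) = (0, 10, -4), w · n = -102.
Distance = |w · n| / |n| = |-102| / √194 ≈ 7.323.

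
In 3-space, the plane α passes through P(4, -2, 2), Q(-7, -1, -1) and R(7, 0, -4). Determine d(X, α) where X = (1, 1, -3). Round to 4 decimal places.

1.2649

PQ = (-11, 1, -3), PR = (3, 2, -6); a normal to α is PQ × PR = (0, -75, -25).
Using P: α has equation -75y - 25z = 100.
n·X − d = (0)·(1) + (-75)·(1) + (-25)·(-3) − 100 = -100; |n| = √6250.
Distance = |-100| / √6250 = 100/√6250 ≈ 1.2649.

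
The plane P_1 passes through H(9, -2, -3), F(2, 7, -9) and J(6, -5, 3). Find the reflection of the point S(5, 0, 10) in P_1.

(-1, -10, 2)

HF = (-7, 9, -6), HJ = (-3, -3, 6); a normal to P_1 is HF × HJ = (36, 60, 48).
Using H: P_1 has equation 36x + 60y + 48z = 60.
λ = (n·S − d)/|n|² = (660 − 60)/7200 = 1/12.
Reflection = S − 2λn = (5, 0, 10) − (1/6)·(36, 60, 48) = (-1, -10, 2).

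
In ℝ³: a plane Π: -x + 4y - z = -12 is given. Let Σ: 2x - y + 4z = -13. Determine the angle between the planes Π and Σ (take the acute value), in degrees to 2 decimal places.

cos θ = |n₁·n₂| / (|n₁||n₂|) = |-10| / (√18 · √21).
θ = arccos(0.51434) ≈ 59.05°.

59.05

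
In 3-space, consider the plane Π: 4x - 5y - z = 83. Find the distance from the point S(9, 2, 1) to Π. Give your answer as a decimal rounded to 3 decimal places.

8.950

n·S − d = (4)·(9) + (-5)·(2) + (-1)·(1) − 83 = -58; |n| = √42.
Distance = |-58| / √42 = 58/√42 ≈ 8.950.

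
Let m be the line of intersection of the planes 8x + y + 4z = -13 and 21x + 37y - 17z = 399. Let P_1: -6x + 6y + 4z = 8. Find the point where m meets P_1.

Direction of m: (8, 1, 4) × (21, 37, -17) = (-165, 220, 275).
A point on m: solving the two plane equations with x = 7 gives (7, -1, -17).
Substitute r = (7, -1, -17) + t(-165, 220, 275) into the plane: -116 + 3410t = 8, so t = 2/55.
Intersection: (7, -1, -17) + (2/55)·(-165, 220, 275) = (1, 7, -7).

(1, 7, -7)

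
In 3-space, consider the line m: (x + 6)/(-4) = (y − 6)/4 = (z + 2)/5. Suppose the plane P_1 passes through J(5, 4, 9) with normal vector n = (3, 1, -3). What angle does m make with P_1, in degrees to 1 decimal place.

m has direction (-4, 4, 5) through (-6, 6, -2).
P_1: n·r = n·J gives 3x + y - 3z = -8.
sin θ = |n·v| / (|n||v|) = |-23| / (√19 · √57) = 0.69890.
θ ≈ 44.3°.

44.3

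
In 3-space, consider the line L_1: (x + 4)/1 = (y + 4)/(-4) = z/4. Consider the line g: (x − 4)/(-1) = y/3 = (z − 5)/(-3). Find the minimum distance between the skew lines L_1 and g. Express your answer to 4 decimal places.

6.3640

L_1 has direction (1, -4, 4) through (-4, -4, 0).
g has direction (-1, 3, -3) through (4, 0, 5).
Common perpendicular direction n = (1, -4, 4) × (-1, 3, -3) = (0, -1, -1).
With w = (4, 0, 5) − (-4, -4, 0) = (8, 4, 5), w · n = -9.
Distance = |w · n| / |n| = |-9| / √2 ≈ 6.3640.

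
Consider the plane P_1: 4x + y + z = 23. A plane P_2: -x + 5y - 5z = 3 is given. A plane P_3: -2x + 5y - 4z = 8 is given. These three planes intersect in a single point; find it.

(2, 8, 7)

Solving the 3×3 linear system 4x + y + z = 23, -x + 5y - 5z = 3, -2x + 5y - 4z = 8 (e.g. by elimination or Cramer's rule, determinant = 31) gives (2, 8, 7).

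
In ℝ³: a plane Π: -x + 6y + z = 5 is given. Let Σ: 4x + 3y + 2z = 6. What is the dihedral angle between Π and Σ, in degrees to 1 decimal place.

61.2

cos θ = |n₁·n₂| / (|n₁||n₂|) = |16| / (√38 · √29).
θ = arccos(0.48198) ≈ 61.2°.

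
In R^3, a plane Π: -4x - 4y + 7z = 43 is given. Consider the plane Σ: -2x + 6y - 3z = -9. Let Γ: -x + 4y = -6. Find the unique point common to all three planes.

(-6, -3, 1)

Solving the 3×3 linear system -4x - 4y + 7z = 43, -2x + 6y - 3z = -9, -x + 4y = -6 (e.g. by elimination or Cramer's rule, determinant = -74) gives (-6, -3, 1).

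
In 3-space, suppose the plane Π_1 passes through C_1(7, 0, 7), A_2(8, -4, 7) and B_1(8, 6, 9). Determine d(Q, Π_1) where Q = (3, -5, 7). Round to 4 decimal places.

3.2404

C_1A_2 = (1, -4, 0), C_1B_1 = (1, 6, 2); a normal to Π_1 is C_1A_2 × C_1B_1 = (-8, -2, 10).
Using C_1: Π_1 has equation -8x - 2y + 10z = 14.
n·Q − d = (-8)·(3) + (-2)·(-5) + (10)·(7) − 14 = 42; |n| = √168.
Distance = |42| / √168 = 42/√168 ≈ 3.2404.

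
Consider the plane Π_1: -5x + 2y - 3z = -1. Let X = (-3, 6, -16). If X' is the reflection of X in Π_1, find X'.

(17, -2, -4)

λ = (n·X − d)/|n|² = (75 − (-1))/38 = 2.
Reflection = X − 2λn = (-3, 6, -16) − 4·(-5, 2, -3) = (17, -2, -4).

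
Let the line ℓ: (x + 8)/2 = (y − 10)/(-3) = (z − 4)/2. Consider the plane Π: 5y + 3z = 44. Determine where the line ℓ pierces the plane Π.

ℓ has direction (2, -3, 2) through (-8, 10, 4).
Substitute r = (-8, 10, 4) + t(2, -3, 2) into the plane: 62 + (-9)t = 44, so t = 2.
Intersection: (-8, 10, 4) + 2·(2, -3, 2) = (-4, 4, 8).

(-4, 4, 8)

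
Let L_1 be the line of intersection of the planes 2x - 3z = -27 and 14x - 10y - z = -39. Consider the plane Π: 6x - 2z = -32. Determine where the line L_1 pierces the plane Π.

Direction of L_1: (2, 0, -3) × (14, -10, -1) = (-30, -40, -20).
A point on L_1: solving the two plane equations with x = -6 gives (-6, -5, 5).
Substitute r = (-6, -5, 5) + t(-30, -40, -20) into the plane: -46 + (-140)t = -32, so t = -1/10.
Intersection: (-6, -5, 5) + (-1/10)·(-30, -40, -20) = (-3, -1, 7).

(-3, -1, 7)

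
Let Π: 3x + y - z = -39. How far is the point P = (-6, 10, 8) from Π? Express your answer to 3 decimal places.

6.935

n·P − d = (3)·(-6) + (1)·(10) + (-1)·(8) − (-39) = 23; |n| = √11.
Distance = |23| / √11 = 23/√11 ≈ 6.935.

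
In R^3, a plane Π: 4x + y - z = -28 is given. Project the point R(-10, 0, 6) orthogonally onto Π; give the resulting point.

(-6, 1, 5)

Foot = R − λn with λ = (n·R − d)/|n|² = (-46 − (-28))/18 = -1.
Foot = (-10, 0, 6) − (-1)·(4, 1, -1) = (-6, 1, 5).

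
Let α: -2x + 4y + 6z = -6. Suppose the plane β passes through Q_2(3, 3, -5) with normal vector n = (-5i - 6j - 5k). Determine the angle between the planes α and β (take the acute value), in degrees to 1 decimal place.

β: n·r = n·Q_2 gives -5x - 6y - 5z = -8.
cos θ = |n₁·n₂| / (|n₁||n₂|) = |-44| / (√56 · √86).
θ = arccos(0.63403) ≈ 50.7°.

50.7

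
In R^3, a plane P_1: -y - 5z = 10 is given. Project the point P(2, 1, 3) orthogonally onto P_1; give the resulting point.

(2, 0, -2)

Foot = P − λn with λ = (n·P − d)/|n|² = (-16 − 10)/26 = -1.
Foot = (2, 1, 3) − (-1)·(0, -1, -5) = (2, 0, -2).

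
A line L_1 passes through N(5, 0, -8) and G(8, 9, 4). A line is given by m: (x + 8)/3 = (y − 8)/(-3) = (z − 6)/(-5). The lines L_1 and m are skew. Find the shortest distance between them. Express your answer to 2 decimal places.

0.33

A direction vector for L_1 is G − N = (3, 9, 12).
m has direction (3, -3, -5) through (-8, 8, 6).
Common perpendicular direction n = (3, 9, 12) × (3, -3, -5) = (-9, 51, -36).
With w = (-8, 8, 6) − (5, 0, -8) = (-13, 8, 14), w · n = 21.
Distance = |w · n| / |n| = |21| / √3978 ≈ 0.33.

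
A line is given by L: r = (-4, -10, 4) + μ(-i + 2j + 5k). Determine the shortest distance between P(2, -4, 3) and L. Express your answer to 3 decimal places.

8.542

Taking (-4, -10, 4) on L with direction v = (-1, 2, 5): w = P − (-4, -10, 4) = (6, 6, -1), and w × v = (32, -29, 18).
Distance = |w × v| / |v| = √2189 / √30 ≈ 8.542.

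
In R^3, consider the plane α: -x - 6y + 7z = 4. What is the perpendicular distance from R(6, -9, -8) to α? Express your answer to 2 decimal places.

1.29

n·R − d = (-1)·(6) + (-6)·(-9) + (7)·(-8) − 4 = -12; |n| = √86.
Distance = |-12| / √86 = 12/√86 ≈ 1.29.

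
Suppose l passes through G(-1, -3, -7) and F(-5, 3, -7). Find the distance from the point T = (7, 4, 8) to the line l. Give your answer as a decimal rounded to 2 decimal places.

18.33

A direction vector for l is F − G = (-4, 6, 0).
Taking (-1, -3, -7) on l with direction v = (-4, 6, 0): w = T − (-1, -3, -7) = (8, 7, 15), and w × v = (-90, -60, 76).
Distance = |w × v| / |v| = √17476 / √52 ≈ 18.33.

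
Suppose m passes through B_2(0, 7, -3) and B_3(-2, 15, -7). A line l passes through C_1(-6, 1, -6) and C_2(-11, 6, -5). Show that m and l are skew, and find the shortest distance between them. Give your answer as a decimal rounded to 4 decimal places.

8.3760

A direction vector for m is B_3 − B_2 = (-2, 8, -4).
A direction vector for l is C_2 − C_1 = (-5, 5, 1).
Common perpendicular direction n = (-2, 8, -4) × (-5, 5, 1) = (28, 22, 30).
With w = (-6, 1, -6) − (0, 7, -3) = (-6, -6, -3), w · n = -390.
Since n ≠ 0 the lines are not parallel, and w · n = -390 ≠ 0 so they do not intersect; hence they are skew.
Distance = |w · n| / |n| = |-390| / √2168 ≈ 8.3760.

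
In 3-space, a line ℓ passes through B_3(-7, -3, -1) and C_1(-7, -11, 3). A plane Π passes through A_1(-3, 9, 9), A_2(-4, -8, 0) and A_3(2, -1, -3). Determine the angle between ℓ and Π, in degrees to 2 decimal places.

A direction vector for ℓ is C_1 − B_3 = (0, -8, 4).
A_1A_2 = (-1, -17, -9), A_1A_3 = (5, -10, -12); a normal to Π is A_1A_2 × A_1A_3 = (114, -57, 95).
Using A_1: Π has equation 114x - 57y + 95z = 0.
sin θ = |n·v| / (|n||v|) = |836| / (√25270 · √80) = 0.58797.
θ ≈ 36.01°.

36.01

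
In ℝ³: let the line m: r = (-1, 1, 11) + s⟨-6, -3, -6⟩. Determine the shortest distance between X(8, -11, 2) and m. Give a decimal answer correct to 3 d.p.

Taking (-1, 1, 11) on m with direction v = (-6, -3, -6): w = X − (-1, 1, 11) = (9, -12, -9), and w × v = (45, 108, -99).
Distance = |w × v| / |v| = √23490 / √81 ≈ 17.029.

17.029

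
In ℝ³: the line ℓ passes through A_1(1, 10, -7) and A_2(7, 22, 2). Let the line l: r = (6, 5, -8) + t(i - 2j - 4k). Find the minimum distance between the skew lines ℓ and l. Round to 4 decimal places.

5.7458

A direction vector for ℓ is A_2 − A_1 = (6, 12, 9).
Common perpendicular direction n = (6, 12, 9) × (1, -2, -4) = (-30, 33, -24).
With w = (6, 5, -8) − (1, 10, -7) = (5, -5, -1), w · n = -291.
Distance = |w · n| / |n| = |-291| / √2565 ≈ 5.7458.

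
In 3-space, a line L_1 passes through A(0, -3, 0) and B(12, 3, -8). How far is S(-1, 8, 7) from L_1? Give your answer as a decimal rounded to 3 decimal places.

13.076

A direction vector for L_1 is B − A = (12, 6, -8).
Taking (0, -3, 0) on L_1 with direction v = (12, 6, -8): w = S − (0, -3, 0) = (-1, 11, 7), and w × v = (-130, 76, -138).
Distance = |w × v| / |v| = √41720 / √244 ≈ 13.076.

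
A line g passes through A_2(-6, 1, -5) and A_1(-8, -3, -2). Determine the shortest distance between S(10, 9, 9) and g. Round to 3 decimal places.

A direction vector for g is A_1 − A_2 = (-2, -4, 3).
Taking (-6, 1, -5) on g with direction v = (-2, -4, 3): w = S − (-6, 1, -5) = (16, 8, 14), and w × v = (80, -76, -48).
Distance = |w × v| / |v| = √14480 / √29 ≈ 22.345.

22.345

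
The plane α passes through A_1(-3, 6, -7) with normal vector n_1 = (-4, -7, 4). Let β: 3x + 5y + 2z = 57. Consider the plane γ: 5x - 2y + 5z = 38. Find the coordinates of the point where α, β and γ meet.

α: n_1·r = n_1·A_1 gives -4x - 7y + 4z = -58.
Solving the 3×3 linear system -4x - 7y + 4z = -58, 3x + 5y + 2z = 57, 5x - 2y + 5z = 38 (e.g. by elimination or Cramer's rule, determinant = -205) gives (7, 6, 3).

(7, 6, 3)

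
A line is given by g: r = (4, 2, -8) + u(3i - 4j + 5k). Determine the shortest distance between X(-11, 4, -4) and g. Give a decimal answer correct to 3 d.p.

Taking (4, 2, -8) on g with direction v = (3, -4, 5): w = X − (4, 2, -8) = (-15, 2, 4), and w × v = (26, 87, 54).
Distance = |w × v| / |v| = √11161 / √50 ≈ 14.941.

14.941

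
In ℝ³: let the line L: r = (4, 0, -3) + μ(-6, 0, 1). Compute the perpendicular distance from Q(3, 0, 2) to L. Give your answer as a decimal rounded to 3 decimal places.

Taking (4, 0, -3) on L with direction v = (-6, 0, 1): w = Q − (4, 0, -3) = (-1, 0, 5), and w × v = (0, -29, 0).
Distance = |w × v| / |v| = √841 / √37 ≈ 4.768.

4.768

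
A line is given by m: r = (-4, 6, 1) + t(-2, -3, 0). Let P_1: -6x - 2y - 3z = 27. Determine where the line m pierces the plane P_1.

Substitute r = (-4, 6, 1) + t(-2, -3, 0) into the plane: 9 + 18t = 27, so t = 1.
Intersection: (-4, 6, 1) + 1·(-2, -3, 0) = (-6, 3, 1).

(-6, 3, 1)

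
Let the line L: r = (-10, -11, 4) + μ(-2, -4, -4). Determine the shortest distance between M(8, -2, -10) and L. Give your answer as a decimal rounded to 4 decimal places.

Taking (-10, -11, 4) on L with direction v = (-2, -4, -4): w = M − (-10, -11, 4) = (18, 9, -14), and w × v = (-92, 100, -54).
Distance = |w × v| / |v| = √21380 / √36 ≈ 24.3698.

24.3698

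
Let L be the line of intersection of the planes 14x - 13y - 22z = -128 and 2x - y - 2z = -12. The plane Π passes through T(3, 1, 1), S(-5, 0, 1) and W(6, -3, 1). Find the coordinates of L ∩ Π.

Direction of L: (14, -13, -22) × (2, -1, -2) = (4, -16, 12).
A point on L: solving the two plane equations with x = -1 gives (-1, 2, 4).
TS = (-8, -1, 0), TW = (3, -4, 0); a normal to Π is TS × TW = (0, 0, 35).
Using T: Π has equation 35z = 35.
Substitute r = (-1, 2, 4) + t(4, -16, 12) into the plane: 140 + 420t = 35, so t = -1/4.
Intersection: (-1, 2, 4) + (-1/4)·(4, -16, 12) = (-2, 6, 1).

(-2, 6, 1)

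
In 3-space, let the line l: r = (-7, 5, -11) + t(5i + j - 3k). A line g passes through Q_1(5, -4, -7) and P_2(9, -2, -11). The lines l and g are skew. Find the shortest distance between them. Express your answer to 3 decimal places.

A direction vector for g is P_2 − Q_1 = (4, 2, -4).
Common perpendicular direction n = (5, 1, -3) × (4, 2, -4) = (2, 8, 6).
With w = (5, -4, -7) − (-7, 5, -11) = (12, -9, 4), w · n = -24.
Distance = |w · n| / |n| = |-24| / √104 ≈ 2.353.

2.353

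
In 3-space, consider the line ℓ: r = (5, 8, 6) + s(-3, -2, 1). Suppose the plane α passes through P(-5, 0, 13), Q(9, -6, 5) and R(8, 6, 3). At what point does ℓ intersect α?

(2, 6, 7)

PQ = (14, -6, -8), PR = (13, 6, -10); a normal to α is PQ × PR = (108, 36, 162).
Using P: α has equation 108x + 36y + 162z = 1566.
Substitute r = (5, 8, 6) + t(-3, -2, 1) into the plane: 1800 + (-234)t = 1566, so t = 1.
Intersection: (5, 8, 6) + 1·(-3, -2, 1) = (2, 6, 7).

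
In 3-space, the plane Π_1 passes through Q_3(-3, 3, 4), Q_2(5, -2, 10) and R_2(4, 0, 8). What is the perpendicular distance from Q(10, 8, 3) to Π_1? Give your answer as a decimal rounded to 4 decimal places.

0.8667

Q_3Q_2 = (8, -5, 6), Q_3R_2 = (7, -3, 4); a normal to Π_1 is Q_3Q_2 × Q_3R_2 = (-2, 10, 11).
Using Q_3: Π_1 has equation -2x + 10y + 11z = 80.
n·Q − d = (-2)·(10) + (10)·(8) + (11)·(3) − 80 = 13; |n| = √225.
Distance = |13| / √225 = 13/√225 ≈ 0.8667.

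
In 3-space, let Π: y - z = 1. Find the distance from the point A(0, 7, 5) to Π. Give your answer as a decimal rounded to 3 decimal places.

n·A − d = (0)·(0) + (1)·(7) + (-1)·(5) − 1 = 1; |n| = √2.
Distance = |1| / √2 = 1/√2 ≈ 0.707.

0.707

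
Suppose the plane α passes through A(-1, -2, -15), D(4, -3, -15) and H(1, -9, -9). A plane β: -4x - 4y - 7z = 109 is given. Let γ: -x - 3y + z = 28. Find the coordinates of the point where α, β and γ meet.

AD = (5, -1, 0), AH = (2, -7, 6); a normal to α is AD × AH = (-6, -30, -33).
Using A: α has equation -6x - 30y - 33z = 561.
Solving the 3×3 linear system -6x - 30y - 33z = 561, -4x - 4y - 7z = 109, -x - 3y + z = 28 (e.g. by elimination or Cramer's rule, determinant = -444) gives (-5, -10, -7).

(-5, -10, -7)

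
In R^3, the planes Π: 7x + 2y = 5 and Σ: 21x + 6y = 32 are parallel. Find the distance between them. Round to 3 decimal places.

Rescale Σ by 1/3: 7x + 2y = 32/3. Then distance = |5 − (32/3)| / √53 ≈ 0.778.

0.778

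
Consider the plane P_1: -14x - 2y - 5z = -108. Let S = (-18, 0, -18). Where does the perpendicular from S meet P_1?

(10, 4, -8)

Foot = S − λn with λ = (n·S − d)/|n|² = (342 − (-108))/225 = 2.
Foot = (-18, 0, -18) − 2·(-14, -2, -5) = (10, 4, -8).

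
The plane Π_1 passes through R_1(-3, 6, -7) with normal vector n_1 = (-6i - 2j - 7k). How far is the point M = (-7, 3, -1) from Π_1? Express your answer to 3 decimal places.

Π_1: n_1·r = n_1·R_1 gives -6x - 2y - 7z = 55.
n·M − d = (-6)·(-7) + (-2)·(3) + (-7)·(-1) − 55 = -12; |n| = √89.
Distance = |-12| / √89 = 12/√89 ≈ 1.272.

1.272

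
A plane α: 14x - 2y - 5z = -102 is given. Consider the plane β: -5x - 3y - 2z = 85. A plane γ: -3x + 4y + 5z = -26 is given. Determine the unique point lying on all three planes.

(-10, -9, -4)

Solving the 3×3 linear system 14x - 2y - 5z = -102, -5x - 3y - 2z = 85, -3x + 4y + 5z = -26 (e.g. by elimination or Cramer's rule, determinant = -15) gives (-10, -9, -4).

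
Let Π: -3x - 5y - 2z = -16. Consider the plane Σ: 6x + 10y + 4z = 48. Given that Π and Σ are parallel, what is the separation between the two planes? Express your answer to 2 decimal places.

1.30

Rescale Σ by 1/(-2): -3x - 5y - 2z = -24. Then distance = |-16 − (-24)| / √38 ≈ 1.30.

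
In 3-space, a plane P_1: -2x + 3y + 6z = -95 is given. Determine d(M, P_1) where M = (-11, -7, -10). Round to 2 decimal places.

5.14

n·M − d = (-2)·(-11) + (3)·(-7) + (6)·(-10) − (-95) = 36; |n| = √49.
Distance = |36| / √49 = 36/√49 ≈ 5.14.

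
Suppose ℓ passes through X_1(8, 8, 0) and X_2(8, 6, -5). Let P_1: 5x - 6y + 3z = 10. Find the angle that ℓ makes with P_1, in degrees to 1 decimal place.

3.8

A direction vector for ℓ is X_2 − X_1 = (0, -2, -5).
sin θ = |n·v| / (|n||v|) = |-3| / (√70 · √29) = 0.06658.
θ ≈ 3.8°.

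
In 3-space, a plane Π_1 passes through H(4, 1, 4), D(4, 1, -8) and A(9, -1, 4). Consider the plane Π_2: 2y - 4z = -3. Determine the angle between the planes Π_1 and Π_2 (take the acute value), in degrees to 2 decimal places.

65.47

HD = (0, 0, -12), HA = (5, -2, 0); a normal to Π_1 is HD × HA = (-24, -60, 0).
Using H: Π_1 has equation -24x - 60y = -156.
cos θ = |n₁·n₂| / (|n₁||n₂|) = |-120| / (√4176 · √20).
θ = arccos(0.41523) ≈ 65.47°.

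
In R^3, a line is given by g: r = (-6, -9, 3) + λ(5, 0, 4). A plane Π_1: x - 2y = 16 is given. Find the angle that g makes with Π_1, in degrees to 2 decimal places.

sin θ = |n·v| / (|n||v|) = |5| / (√5 · √41) = 0.34922.
θ ≈ 20.44°.

20.44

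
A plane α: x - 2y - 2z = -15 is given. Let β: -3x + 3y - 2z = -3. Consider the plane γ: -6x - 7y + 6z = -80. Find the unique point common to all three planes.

(7, 8, 3)

Solving the 3×3 linear system x - 2y - 2z = -15, -3x + 3y - 2z = -3, -6x - 7y + 6z = -80 (e.g. by elimination or Cramer's rule, determinant = -134) gives (7, 8, 3).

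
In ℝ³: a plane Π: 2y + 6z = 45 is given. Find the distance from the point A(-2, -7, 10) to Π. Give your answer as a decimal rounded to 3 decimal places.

0.158

n·A − d = (0)·(-2) + (2)·(-7) + (6)·(10) − 45 = 1; |n| = √40.
Distance = |1| / √40 = 1/√40 ≈ 0.158.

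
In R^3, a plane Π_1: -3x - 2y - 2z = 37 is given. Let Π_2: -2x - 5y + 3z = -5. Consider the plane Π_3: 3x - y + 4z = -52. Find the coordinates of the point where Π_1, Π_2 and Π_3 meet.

(-9, 1, -6)

Solving the 3×3 linear system -3x - 2y - 2z = 37, -2x - 5y + 3z = -5, 3x - y + 4z = -52 (e.g. by elimination or Cramer's rule, determinant = -17) gives (-9, 1, -6).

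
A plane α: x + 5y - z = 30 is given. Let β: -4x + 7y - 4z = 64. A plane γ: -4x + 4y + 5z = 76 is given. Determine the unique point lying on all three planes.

(-6, 8, 4)

Solving the 3×3 linear system x + 5y - z = 30, -4x + 7y - 4z = 64, -4x + 4y + 5z = 76 (e.g. by elimination or Cramer's rule, determinant = 219) gives (-6, 8, 4).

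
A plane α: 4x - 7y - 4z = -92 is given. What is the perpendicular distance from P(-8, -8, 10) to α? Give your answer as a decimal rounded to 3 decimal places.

n·P − d = (4)·(-8) + (-7)·(-8) + (-4)·(10) − (-92) = 76; |n| = √81.
Distance = |76| / √81 = 76/√81 ≈ 8.444.

8.444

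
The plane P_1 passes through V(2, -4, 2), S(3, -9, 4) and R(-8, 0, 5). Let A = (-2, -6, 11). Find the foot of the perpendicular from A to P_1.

VS = (1, -5, 2), VR = (-10, 4, 3); a normal to P_1 is VS × VR = (-23, -23, -46).
Using V: P_1 has equation -23x - 23y - 46z = -46.
Foot = A − λn with λ = (n·A − d)/|n|² = (-322 − (-46))/3174 = -2/23.
Foot = (-2, -6, 11) − (-2/23)·(-23, -23, -46) = (-4, -8, 7).

(-4, -8, 7)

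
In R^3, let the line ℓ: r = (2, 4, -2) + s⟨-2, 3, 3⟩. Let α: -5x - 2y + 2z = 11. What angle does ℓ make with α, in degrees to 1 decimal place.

21.8

sin θ = |n·v| / (|n||v|) = |10| / (√33 · √22) = 0.37113.
θ ≈ 21.8°.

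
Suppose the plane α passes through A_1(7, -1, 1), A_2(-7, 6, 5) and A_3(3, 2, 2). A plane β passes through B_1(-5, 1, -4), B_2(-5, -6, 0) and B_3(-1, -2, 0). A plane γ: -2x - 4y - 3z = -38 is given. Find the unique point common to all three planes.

(7, 6, 0)

A_1A_2 = (-14, 7, 4), A_1A_3 = (-4, 3, 1); a normal to α is A_1A_2 × A_1A_3 = (-5, -2, -14).
Using A_1: α has equation -5x - 2y - 14z = -47.
B_1B_2 = (0, -7, 4), B_1B_3 = (4, -3, 4); a normal to β is B_1B_2 × B_1B_3 = (-16, 16, 28).
Using B_1: β has equation -16x + 16y + 28z = -16.
Solving the 3×3 linear system -5x - 2y - 14z = -47, -16x + 16y + 28z = -16, -2x - 4y - 3z = -38 (e.g. by elimination or Cramer's rule, determinant = -1456) gives (7, 6, 0).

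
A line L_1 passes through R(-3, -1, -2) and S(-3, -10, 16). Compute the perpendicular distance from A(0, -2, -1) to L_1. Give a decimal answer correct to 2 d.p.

3.03

A direction vector for L_1 is S − R = (0, -9, 18).
Taking (-3, -1, -2) on L_1 with direction v = (0, -9, 18): w = A − (-3, -1, -2) = (3, -1, 1), and w × v = (-9, -54, -27).
Distance = |w × v| / |v| = √3726 / √405 ≈ 3.03.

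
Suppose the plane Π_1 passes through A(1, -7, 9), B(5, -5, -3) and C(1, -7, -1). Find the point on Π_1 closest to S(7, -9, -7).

(5, -5, -7)

AB = (4, 2, -12), AC = (0, 0, -10); a normal to Π_1 is AB × AC = (-20, 40, 0).
Using A: Π_1 has equation -20x + 40y = -300.
Foot = S − λn with λ = (n·S − d)/|n|² = (-500 − (-300))/2000 = -1/10.
Foot = (7, -9, -7) − (-1/10)·(-20, 40, 0) = (5, -5, -7).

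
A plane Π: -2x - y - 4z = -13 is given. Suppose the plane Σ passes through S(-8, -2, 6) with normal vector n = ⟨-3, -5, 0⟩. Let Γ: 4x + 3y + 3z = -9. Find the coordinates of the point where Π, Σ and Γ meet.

(-3, -5, 6)

Σ: n·r = n·S gives -3x - 5y = 34.
Solving the 3×3 linear system -2x - y - 4z = -13, -3x - 5y = 34, 4x + 3y + 3z = -9 (e.g. by elimination or Cramer's rule, determinant = -23) gives (-3, -5, 6).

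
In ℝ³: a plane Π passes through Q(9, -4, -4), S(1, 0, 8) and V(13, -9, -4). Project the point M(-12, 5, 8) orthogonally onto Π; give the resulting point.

QS = (-8, 4, 12), QV = (4, -5, 0); a normal to Π is QS × QV = (60, 48, 24).
Using Q: Π has equation 60x + 48y + 24z = 252.
Foot = M − λn with λ = (n·M − d)/|n|² = (-288 − 252)/6480 = -1/12.
Foot = (-12, 5, 8) − (-1/12)·(60, 48, 24) = (-7, 9, 10).

(-7, 9, 10)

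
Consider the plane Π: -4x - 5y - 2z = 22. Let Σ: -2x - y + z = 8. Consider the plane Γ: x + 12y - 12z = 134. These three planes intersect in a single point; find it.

Solving the 3×3 linear system -4x - 5y - 2z = 22, -2x - y + z = 8, x + 12y - 12z = 134 (e.g. by elimination or Cramer's rule, determinant = 161) gives (-10, 6, -6).

(-10, 6, -6)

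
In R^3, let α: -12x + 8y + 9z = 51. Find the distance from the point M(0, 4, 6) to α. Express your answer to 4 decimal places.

n·M − d = (-12)·(0) + (8)·(4) + (9)·(6) − 51 = 35; |n| = √289.
Distance = |35| / √289 = 35/√289 ≈ 2.0588.

2.0588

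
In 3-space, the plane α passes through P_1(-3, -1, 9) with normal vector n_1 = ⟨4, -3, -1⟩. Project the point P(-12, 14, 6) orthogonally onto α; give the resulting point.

(0, 5, 3)

α: n_1·r = n_1·P_1 gives 4x - 3y - z = -18.
Foot = P − λn with λ = (n·P − d)/|n|² = (-96 − (-18))/26 = -3.
Foot = (-12, 14, 6) − (-3)·(4, -3, -1) = (0, 5, 3).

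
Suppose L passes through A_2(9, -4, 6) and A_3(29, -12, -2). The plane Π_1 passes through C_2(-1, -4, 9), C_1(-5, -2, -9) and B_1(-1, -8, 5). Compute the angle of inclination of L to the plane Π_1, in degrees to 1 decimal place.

56.9

A direction vector for L is A_3 − A_2 = (20, -8, -8).
C_2C_1 = (-4, 2, -18), C_2B_1 = (0, -4, -4); a normal to Π_1 is C_2C_1 × C_2B_1 = (-80, -16, 16).
Using C_2: Π_1 has equation -80x - 16y + 16z = 288.
sin θ = |n·v| / (|n||v|) = |-1600| / (√6912 · √528) = 0.83753.
θ ≈ 56.9°.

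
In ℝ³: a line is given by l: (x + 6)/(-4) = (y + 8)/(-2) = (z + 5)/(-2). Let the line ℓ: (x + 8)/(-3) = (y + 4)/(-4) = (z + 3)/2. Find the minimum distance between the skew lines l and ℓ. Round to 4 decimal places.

l has direction (-4, -2, -2) through (-6, -8, -5).
ℓ has direction (-3, -4, 2) through (-8, -4, -3).
Common perpendicular direction n = (-4, -2, -2) × (-3, -4, 2) = (-12, 14, 10).
With w = (-8, -4, -3) − (-6, -8, -5) = (-2, 4, 2), w · n = 100.
Distance = |w · n| / |n| = |100| / √440 ≈ 4.7673.

4.7673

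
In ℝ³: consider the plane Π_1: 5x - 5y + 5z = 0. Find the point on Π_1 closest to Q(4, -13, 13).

(-6, -3, 3)

Foot = Q − λn with λ = (n·Q − d)/|n|² = (150 − 0)/75 = 2.
Foot = (4, -13, 13) − 2·(5, -5, 5) = (-6, -3, 3).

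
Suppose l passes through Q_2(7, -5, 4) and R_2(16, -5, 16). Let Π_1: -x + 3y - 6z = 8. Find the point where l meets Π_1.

(1, -5, -4)

A direction vector for l is R_2 − Q_2 = (9, 0, 12).
Substitute r = (7, -5, 4) + t(9, 0, 12) into the plane: -46 + (-81)t = 8, so t = -2/3.
Intersection: (7, -5, 4) + (-2/3)·(9, 0, 12) = (1, -5, -4).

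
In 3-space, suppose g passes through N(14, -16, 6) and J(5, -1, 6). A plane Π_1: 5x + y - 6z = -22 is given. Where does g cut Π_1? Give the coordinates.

(2, 4, 6)

A direction vector for g is J − N = (-9, 15, 0).
Substitute r = (14, -16, 6) + t(-9, 15, 0) into the plane: 18 + (-30)t = -22, so t = 4/3.
Intersection: (14, -16, 6) + (4/3)·(-9, 15, 0) = (2, 4, 6).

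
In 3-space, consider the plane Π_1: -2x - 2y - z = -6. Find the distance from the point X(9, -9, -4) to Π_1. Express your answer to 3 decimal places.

n·X − d = (-2)·(9) + (-2)·(-9) + (-1)·(-4) − (-6) = 10; |n| = √9.
Distance = |10| / √9 = 10/√9 ≈ 3.333.

3.333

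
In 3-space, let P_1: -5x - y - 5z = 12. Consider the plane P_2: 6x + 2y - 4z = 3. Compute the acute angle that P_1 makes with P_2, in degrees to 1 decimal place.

77.0

cos θ = |n₁·n₂| / (|n₁||n₂|) = |-12| / (√51 · √56).
θ = arccos(0.22454) ≈ 77.0°.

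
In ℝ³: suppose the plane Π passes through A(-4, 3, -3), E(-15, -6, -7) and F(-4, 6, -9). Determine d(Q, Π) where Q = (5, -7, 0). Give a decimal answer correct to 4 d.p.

AE = (-11, -9, -4), AF = (0, 3, -6); a normal to Π is AE × AF = (66, -66, -33).
Using A: Π has equation 66x - 66y - 33z = -363.
n·Q − d = (66)·(5) + (-66)·(-7) + (-33)·(0) − (-363) = 1155; |n| = √9801.
Distance = |1155| / √9801 = 1155/√9801 ≈ 11.6667.

11.6667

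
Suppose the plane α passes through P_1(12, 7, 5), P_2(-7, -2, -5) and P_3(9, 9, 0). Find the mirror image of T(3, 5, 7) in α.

(9, -1, 1)

P_1P_2 = (-19, -9, -10), P_1P_3 = (-3, 2, -5); a normal to α is P_1P_2 × P_1P_3 = (65, -65, -65).
Using P_1: α has equation 65x - 65y - 65z = 0.
λ = (n·T − d)/|n|² = (-585 − 0)/12675 = -3/65.
Reflection = T − 2λn = (3, 5, 7) − (-6/65)·(65, -65, -65) = (9, -1, 1).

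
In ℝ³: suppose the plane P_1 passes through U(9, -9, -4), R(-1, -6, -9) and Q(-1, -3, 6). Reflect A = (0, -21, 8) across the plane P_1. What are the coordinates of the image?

(12, 9, 2)

UR = (-10, 3, -5), UQ = (-10, 6, 10); a normal to P_1 is UR × UQ = (60, 150, -30).
Using U: P_1 has equation 60x + 150y - 30z = -690.
λ = (n·A − d)/|n|² = (-3390 − (-690))/27000 = -1/10.
Reflection = A − 2λn = (0, -21, 8) − (-1/5)·(60, 150, -30) = (12, 9, 2).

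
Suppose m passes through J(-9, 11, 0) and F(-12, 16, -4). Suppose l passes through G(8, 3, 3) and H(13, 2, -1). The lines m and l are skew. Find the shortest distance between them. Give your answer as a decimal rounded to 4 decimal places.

A direction vector for m is F − J = (-3, 5, -4).
A direction vector for l is H − G = (5, -1, -4).
Common perpendicular direction n = (-3, 5, -4) × (5, -1, -4) = (-24, -32, -22).
With w = (8, 3, 3) − (-9, 11, 0) = (17, -8, 3), w · n = -218.
Distance = |w · n| / |n| = |-218| / √2084 ≈ 4.7754.

4.7754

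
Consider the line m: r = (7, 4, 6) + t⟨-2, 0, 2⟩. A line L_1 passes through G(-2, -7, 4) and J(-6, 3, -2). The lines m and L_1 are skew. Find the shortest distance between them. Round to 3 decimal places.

A direction vector for L_1 is J − G = (-4, 10, -6).
Common perpendicular direction n = (-2, 0, 2) × (-4, 10, -6) = (-20, -20, -20).
With w = (-2, -7, 4) − (7, 4, 6) = (-9, -11, -2), w · n = 440.
Distance = |w · n| / |n| = |440| / √1200 ≈ 12.702.

12.702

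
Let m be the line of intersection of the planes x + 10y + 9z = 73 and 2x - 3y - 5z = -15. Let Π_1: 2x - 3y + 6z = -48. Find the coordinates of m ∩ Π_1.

Direction of m: (1, 10, 9) × (2, -3, -5) = (-23, 23, -23).
A point on m: solving the two plane equations with x = -12 gives (-12, 22, -15).
Substitute r = (-12, 22, -15) + t(-23, 23, -23) into the plane: -180 + (-253)t = -48, so t = -12/23.
Intersection: (-12, 22, -15) + (-12/23)·(-23, 23, -23) = (0, 10, -3).

(0, 10, -3)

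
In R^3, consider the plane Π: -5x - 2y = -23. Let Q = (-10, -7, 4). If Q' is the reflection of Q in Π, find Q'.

(20, 5, 4)

λ = (n·Q − d)/|n|² = (64 − (-23))/29 = 3.
Reflection = Q − 2λn = (-10, -7, 4) − 6·(-5, -2, 0) = (20, 5, 4).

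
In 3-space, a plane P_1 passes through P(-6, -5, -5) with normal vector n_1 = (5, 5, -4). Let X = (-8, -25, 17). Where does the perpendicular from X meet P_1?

(7, -10, 5)

P_1: n_1·r = n_1·P gives 5x + 5y - 4z = -35.
Foot = X − λn with λ = (n·X − d)/|n|² = (-233 − (-35))/66 = -3.
Foot = (-8, -25, 17) − (-3)·(5, 5, -4) = (7, -10, 5).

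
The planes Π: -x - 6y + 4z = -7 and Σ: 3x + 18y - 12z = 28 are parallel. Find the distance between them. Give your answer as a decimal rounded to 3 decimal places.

0.321

Rescale Σ by 1/(-3): -x - 6y + 4z = -28/3. Then distance = |-7 − (-28/3)| / √53 ≈ 0.321.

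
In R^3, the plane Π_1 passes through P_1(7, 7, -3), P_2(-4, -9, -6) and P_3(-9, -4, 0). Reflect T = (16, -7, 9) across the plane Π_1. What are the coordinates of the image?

P_1P_2 = (-11, -16, -3), P_1P_3 = (-16, -11, 3); a normal to Π_1 is P_1P_2 × P_1P_3 = (-81, 81, -135).
Using P_1: Π_1 has equation -81x + 81y - 135z = 405.
λ = (n·T − d)/|n|² = (-3078 − 405)/31347 = -1/9.
Reflection = T − 2λn = (16, -7, 9) − (-2/9)·(-81, 81, -135) = (-2, 11, -21).

(-2, 11, -21)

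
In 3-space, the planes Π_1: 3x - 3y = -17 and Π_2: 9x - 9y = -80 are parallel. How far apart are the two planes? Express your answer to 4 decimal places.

2.2785

Rescale Π_2 by 1/3: 3x - 3y = -80/3. Then distance = |-17 − (-80/3)| / √18 ≈ 2.2785.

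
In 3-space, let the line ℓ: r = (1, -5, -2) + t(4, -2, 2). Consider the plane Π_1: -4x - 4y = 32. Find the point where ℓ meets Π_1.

(-7, -1, -6)

Substitute r = (1, -5, -2) + t(4, -2, 2) into the plane: 16 + (-8)t = 32, so t = -2.
Intersection: (1, -5, -2) + (-2)·(4, -2, 2) = (-7, -1, -6).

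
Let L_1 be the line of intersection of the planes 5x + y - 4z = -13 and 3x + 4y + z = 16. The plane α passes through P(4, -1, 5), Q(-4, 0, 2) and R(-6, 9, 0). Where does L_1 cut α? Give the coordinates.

Direction of L_1: (5, 1, -4) × (3, 4, 1) = (17, -17, 17).
A point on L_1: solving the two plane equations with x = -6 gives (-6, 9, -2).
PQ = (-8, 1, -3), PR = (-10, 10, -5); a normal to α is PQ × PR = (25, -10, -70).
Using P: α has equation 25x - 10y - 70z = -240.
Substitute r = (-6, 9, -2) + t(17, -17, 17) into the plane: -100 + (-595)t = -240, so t = 4/17.
Intersection: (-6, 9, -2) + (4/17)·(17, -17, 17) = (-2, 5, 2).

(-2, 5, 2)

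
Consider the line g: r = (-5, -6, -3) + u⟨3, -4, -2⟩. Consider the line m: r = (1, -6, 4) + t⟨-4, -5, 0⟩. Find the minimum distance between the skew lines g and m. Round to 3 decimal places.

Common perpendicular direction n = (3, -4, -2) × (-4, -5, 0) = (-10, 8, -31).
With w = (1, -6, 4) − (-5, -6, -3) = (6, 0, 7), w · n = -277.
Distance = |w · n| / |n| = |-277| / √1125 ≈ 8.259.

8.259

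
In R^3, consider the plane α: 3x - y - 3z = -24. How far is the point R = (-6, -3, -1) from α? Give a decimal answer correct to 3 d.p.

n·R − d = (3)·(-6) + (-1)·(-3) + (-3)·(-1) − (-24) = 12; |n| = √19.
Distance = |12| / √19 = 12/√19 ≈ 2.753.

2.753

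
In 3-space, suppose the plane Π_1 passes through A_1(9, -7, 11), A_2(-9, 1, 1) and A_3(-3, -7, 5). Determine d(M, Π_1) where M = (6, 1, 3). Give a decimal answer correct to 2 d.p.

A_1A_2 = (-18, 8, -10), A_1A_3 = (-12, 0, -6); a normal to Π_1 is A_1A_2 × A_1A_3 = (-48, 12, 96).
Using A_1: Π_1 has equation -48x + 12y + 96z = 540.
n·M − d = (-48)·(6) + (12)·(1) + (96)·(3) − 540 = -528; |n| = √11664.
Distance = |-528| / √11664 = 528/√11664 ≈ 4.89.

4.89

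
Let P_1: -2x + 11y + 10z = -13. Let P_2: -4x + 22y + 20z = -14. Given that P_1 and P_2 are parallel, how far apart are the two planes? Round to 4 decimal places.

Rescale P_2 by 1/2: -2x + 11y + 10z = -7. Then distance = |-13 − (-7)| / √225 ≈ 0.4000.

0.4000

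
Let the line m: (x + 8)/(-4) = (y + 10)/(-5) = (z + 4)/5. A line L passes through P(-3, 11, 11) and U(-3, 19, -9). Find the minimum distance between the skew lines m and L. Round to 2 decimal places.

17.72

m has direction (-4, -5, 5) through (-8, -10, -4).
A direction vector for L is U − P = (0, 8, -20).
Common perpendicular direction n = (-4, -5, 5) × (0, 8, -20) = (60, -80, -32).
With w = (-3, 11, 11) − (-8, -10, -4) = (5, 21, 15), w · n = -1860.
Distance = |w · n| / |n| = |-1860| / √11024 ≈ 17.72.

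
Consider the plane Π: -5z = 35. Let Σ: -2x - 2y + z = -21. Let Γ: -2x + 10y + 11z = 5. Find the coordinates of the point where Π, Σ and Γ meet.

(-1, 8, -7)

Solving the 3×3 linear system -5z = 35, -2x - 2y + z = -21, -2x + 10y + 11z = 5 (e.g. by elimination or Cramer's rule, determinant = 120) gives (-1, 8, -7).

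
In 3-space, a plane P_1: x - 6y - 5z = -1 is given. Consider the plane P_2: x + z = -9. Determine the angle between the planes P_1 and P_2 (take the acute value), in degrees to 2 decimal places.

cos θ = |n₁·n₂| / (|n₁||n₂|) = |-4| / (√62 · √2).
θ = arccos(0.35921) ≈ 68.95°.

68.95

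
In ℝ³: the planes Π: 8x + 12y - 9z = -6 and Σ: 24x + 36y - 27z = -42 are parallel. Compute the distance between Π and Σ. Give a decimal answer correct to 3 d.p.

Rescale Σ by 1/3: 8x + 12y - 9z = -14. Then distance = |-6 − (-14)| / √289 ≈ 0.471.

0.471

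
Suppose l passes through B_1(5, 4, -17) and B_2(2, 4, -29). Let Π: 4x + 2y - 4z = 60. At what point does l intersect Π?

A direction vector for l is B_2 − B_1 = (-3, 0, -12).
Substitute r = (5, 4, -17) + t(-3, 0, -12) into the plane: 96 + 36t = 60, so t = -1.
Intersection: (5, 4, -17) + (-1)·(-3, 0, -12) = (8, 4, -5).

(8, 4, -5)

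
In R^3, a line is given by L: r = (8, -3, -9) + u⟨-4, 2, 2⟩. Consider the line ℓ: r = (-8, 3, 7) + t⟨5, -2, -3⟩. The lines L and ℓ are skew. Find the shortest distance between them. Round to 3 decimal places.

3.464

Common perpendicular direction n = (-4, 2, 2) × (5, -2, -3) = (-2, -2, -2).
With w = (-8, 3, 7) − (8, -3, -9) = (-16, 6, 16), w · n = -12.
Distance = |w · n| / |n| = |-12| / √12 ≈ 3.464.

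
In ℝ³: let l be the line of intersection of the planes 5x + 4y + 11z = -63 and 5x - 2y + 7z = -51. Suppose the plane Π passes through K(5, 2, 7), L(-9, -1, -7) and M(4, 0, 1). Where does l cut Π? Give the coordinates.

Direction of l: (5, 4, 11) × (5, -2, 7) = (50, 20, -30).
A point on l: solving the two plane equations with x = -1 gives (-1, 2, -6).
KL = (-14, -3, -14), KM = (-1, -2, -6); a normal to Π is KL × KM = (-10, -70, 25).
Using K: Π has equation -10x - 70y + 25z = -15.
Substitute r = (-1, 2, -6) + t(50, 20, -30) into the plane: -280 + (-2650)t = -15, so t = -1/10.
Intersection: (-1, 2, -6) + (-1/10)·(50, 20, -30) = (-6, 0, -3).

(-6, 0, -3)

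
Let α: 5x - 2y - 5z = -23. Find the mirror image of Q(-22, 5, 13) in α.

(8, -7, -17)

λ = (n·Q − d)/|n|² = (-185 − (-23))/54 = -3.
Reflection = Q − 2λn = (-22, 5, 13) − (-6)·(5, -2, -5) = (8, -7, -17).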